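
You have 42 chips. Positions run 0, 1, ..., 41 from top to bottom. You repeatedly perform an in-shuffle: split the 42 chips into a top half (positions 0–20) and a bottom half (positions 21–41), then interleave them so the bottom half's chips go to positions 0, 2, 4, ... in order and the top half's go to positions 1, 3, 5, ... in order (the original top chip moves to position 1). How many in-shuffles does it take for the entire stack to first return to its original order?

The in-shuffle permutes the 42 positions with cycle lengths [14, 14, 14].
Every chip is home exactly when every cycle has completed a whole number of laps, i.e. after lcm(14) = 14 in-shuffles.

14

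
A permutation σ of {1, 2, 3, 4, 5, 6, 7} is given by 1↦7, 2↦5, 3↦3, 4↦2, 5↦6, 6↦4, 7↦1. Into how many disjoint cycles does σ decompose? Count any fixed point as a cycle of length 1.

Cycle decomposition: (1 7) (2 5 6 4) (3).
3 cycles.

3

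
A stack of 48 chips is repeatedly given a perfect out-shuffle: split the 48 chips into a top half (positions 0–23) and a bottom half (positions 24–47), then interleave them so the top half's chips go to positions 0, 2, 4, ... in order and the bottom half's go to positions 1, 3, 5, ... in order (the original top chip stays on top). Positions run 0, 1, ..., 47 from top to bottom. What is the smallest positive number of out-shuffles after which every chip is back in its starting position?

The out-shuffle permutes the 48 positions with cycle lengths [1, 1, 23, 23].
Every chip is home exactly when every cycle has completed a whole number of laps, i.e. after lcm(1, 23) = 23 out-shuffles.

23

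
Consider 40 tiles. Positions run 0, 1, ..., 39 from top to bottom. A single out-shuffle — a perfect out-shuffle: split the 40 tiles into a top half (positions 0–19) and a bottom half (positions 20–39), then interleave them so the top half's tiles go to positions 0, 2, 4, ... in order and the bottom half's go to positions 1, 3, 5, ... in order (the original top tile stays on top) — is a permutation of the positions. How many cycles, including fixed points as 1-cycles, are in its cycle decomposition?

6

Trace each unvisited position around until it returns:
(0) (1 2 4 8 16 32 ... len 12) (3 6 12 24 9 18 ... len 12) (7 14 28 17 34 29 ... len 12) (13 26) (39)
6 cycles in total.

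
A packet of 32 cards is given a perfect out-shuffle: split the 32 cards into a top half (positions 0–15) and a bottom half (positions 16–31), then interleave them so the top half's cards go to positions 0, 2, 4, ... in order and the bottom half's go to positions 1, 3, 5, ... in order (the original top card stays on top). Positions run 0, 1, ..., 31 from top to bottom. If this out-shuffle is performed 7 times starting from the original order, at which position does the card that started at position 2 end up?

8

Track the card's position through each out-shuffle:
2 → 4 → 8 → 16 → 1 → 2 → 4 → 8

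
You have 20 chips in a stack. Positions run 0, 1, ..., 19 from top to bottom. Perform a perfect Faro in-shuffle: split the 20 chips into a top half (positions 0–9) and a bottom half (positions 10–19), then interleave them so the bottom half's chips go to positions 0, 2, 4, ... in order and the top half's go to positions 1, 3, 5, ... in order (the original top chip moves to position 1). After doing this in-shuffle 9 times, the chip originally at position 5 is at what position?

Track the chip's position through each in-shuffle:
5 → 11 → 2 → 5 → 11 → 2 → 5 → 11 → 2 → 5

5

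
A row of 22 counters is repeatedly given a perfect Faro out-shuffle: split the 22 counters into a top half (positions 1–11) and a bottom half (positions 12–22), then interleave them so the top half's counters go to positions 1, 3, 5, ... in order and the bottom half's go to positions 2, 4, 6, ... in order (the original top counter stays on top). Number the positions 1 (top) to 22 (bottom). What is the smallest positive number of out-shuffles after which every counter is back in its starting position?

The out-shuffle permutes the 22 positions with cycle lengths [1, 1, 2, 3, 3, 6, 6].
Every counter is home exactly when every cycle has completed a whole number of laps, i.e. after lcm(1, 2, 3, 6) = 6 out-shuffles.

6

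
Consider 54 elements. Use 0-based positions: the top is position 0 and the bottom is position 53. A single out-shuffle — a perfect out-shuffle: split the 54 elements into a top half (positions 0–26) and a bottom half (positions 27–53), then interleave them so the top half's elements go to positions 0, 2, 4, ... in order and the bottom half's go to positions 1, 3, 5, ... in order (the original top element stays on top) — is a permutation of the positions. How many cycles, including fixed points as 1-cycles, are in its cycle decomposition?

3

Trace each unvisited position around until it returns:
(0) (1 2 4 8 16 32 ... len 52) (53)
3 cycles in total.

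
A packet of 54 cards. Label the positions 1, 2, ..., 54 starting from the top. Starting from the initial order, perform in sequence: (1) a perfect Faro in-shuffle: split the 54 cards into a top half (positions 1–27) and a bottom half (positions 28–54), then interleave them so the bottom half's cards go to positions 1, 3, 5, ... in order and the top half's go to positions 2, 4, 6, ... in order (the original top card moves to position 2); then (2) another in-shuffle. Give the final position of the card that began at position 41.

Track the card from position 41 forward through each operation:
  after op 1 (in-shuffle): 41 → 27
  after op 2 (in-shuffle): 27 → 54

54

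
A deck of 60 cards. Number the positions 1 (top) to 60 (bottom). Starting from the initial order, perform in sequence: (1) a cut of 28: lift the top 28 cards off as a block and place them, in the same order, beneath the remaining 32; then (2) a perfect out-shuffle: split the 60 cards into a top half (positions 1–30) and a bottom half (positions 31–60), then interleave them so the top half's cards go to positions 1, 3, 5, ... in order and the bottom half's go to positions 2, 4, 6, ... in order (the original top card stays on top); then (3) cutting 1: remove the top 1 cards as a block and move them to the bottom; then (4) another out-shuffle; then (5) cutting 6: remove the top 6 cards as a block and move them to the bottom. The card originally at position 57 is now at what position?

46

Track the card from position 57 forward through each operation:
  after op 1 (cut 28): 57 → 29
  after op 2 (out-shuffle): 29 → 57
  after op 3 (cut 1): 57 → 56
  after op 4 (out-shuffle): 56 → 52
  after op 5 (cut 6): 52 → 46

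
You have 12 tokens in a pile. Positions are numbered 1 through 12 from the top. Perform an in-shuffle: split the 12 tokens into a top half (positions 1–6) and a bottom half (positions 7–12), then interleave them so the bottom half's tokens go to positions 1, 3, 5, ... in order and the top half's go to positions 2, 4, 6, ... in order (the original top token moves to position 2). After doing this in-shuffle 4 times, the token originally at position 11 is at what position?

Track the token's position through each in-shuffle:
11 → 9 → 5 → 10 → 7

7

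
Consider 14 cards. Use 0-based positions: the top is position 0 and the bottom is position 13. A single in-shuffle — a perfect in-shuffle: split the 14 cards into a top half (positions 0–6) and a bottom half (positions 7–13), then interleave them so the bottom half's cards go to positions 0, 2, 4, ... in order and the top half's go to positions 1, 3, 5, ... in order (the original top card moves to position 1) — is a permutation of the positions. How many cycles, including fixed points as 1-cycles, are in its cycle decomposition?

Trace each unvisited position around until it returns:
(0 1 3 7) (2 5 11 8) (4 9) (6 13 12 10)
4 cycles in total.

4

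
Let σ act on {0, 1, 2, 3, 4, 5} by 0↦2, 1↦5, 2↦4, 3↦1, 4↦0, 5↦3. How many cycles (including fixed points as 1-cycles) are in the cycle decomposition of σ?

2

Cycle decomposition: (0 2 4) (1 5 3).
2 cycles.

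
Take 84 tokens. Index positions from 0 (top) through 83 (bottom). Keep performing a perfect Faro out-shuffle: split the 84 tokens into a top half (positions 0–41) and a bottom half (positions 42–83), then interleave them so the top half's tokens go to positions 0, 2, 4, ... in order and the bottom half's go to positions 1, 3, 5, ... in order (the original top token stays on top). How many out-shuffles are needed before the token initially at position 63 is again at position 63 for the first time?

Follow position 63 under repeated out-shuffles:
63 → 43 → 3 → 6 → 12 → 24 → 48 → 13 → ... → 63 (length 82)
It first returns after 82 out-shuffles.

82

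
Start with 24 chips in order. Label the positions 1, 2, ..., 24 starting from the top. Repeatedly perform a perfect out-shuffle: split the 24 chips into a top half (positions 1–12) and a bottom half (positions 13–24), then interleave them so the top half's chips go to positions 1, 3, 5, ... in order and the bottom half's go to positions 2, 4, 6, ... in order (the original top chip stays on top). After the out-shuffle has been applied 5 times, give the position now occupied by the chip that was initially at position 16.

Track the chip's position through each out-shuffle:
16 → 8 → 15 → 6 → 11 → 21

21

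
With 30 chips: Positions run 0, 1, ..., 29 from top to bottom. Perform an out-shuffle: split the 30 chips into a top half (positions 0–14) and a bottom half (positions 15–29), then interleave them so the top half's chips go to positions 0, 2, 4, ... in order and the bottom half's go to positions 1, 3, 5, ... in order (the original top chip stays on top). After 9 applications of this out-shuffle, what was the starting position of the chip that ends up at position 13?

Work backwards from position 13, undoing one out-shuffle at a time:
13 ← 21 ← 25 ← 27 ← 28 ← 14 ← 7 ← 18 ← 9 ← 19
So the chip now at position 13 started at position 19.

19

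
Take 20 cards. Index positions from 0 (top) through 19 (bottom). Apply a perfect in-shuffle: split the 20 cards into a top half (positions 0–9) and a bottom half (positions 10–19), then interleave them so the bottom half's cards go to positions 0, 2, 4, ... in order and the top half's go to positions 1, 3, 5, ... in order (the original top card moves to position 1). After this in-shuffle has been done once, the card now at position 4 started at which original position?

12

Work backwards from position 4, undoing one in-shuffle at a time:
4 ← 12
So the card now at position 4 started at position 12.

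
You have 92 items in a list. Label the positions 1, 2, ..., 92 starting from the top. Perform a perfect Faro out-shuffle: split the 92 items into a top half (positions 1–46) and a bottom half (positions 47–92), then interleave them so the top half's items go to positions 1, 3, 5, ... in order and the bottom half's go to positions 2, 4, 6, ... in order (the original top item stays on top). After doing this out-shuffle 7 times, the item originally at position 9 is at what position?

Track the item's position through each out-shuffle:
9 → 17 → 33 → 65 → 38 → 75 → 58 → 24

24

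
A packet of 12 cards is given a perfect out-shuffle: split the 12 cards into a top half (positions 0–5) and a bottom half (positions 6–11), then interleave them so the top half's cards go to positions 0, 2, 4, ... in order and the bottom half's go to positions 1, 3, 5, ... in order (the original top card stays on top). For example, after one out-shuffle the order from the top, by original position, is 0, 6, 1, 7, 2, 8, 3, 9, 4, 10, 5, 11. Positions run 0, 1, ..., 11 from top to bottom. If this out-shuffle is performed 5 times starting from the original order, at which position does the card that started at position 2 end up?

Track the card's position through each out-shuffle:
2 → 4 → 8 → 5 → 10 → 9

9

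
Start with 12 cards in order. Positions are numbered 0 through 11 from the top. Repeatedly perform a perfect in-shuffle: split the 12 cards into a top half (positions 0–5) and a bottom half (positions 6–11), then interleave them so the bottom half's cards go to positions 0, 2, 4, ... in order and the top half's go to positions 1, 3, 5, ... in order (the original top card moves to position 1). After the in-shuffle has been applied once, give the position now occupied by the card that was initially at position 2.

5

Track the card's position through each in-shuffle:
2 → 5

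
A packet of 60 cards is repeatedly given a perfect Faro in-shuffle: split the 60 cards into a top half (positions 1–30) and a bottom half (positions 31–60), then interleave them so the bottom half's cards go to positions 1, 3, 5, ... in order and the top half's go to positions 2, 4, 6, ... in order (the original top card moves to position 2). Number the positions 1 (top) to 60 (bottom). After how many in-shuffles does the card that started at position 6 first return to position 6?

60

Follow position 6 under repeated in-shuffles:
6 → 12 → 24 → 48 → 35 → 9 → 18 → 36 → ... → 6 (length 60)
It first returns after 60 in-shuffles.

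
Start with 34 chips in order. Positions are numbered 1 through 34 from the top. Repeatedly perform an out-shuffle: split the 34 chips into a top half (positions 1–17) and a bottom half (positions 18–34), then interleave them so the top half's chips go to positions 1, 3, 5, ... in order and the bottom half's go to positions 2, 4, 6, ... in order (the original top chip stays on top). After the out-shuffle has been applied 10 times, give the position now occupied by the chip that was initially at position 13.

13

Track the chip's position through each out-shuffle:
13 → 25 → 16 → 31 → 28 → 22 → 10 → 19 → 4 → 7 → 13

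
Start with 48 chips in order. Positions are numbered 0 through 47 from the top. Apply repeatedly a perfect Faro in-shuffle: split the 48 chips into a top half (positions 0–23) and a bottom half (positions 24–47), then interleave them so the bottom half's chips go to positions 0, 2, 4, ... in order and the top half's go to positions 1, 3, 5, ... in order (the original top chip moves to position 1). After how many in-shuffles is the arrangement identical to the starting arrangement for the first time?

The in-shuffle permutes the 48 positions with cycle lengths [3, 3, 21, 21].
Every chip is home exactly when every cycle has completed a whole number of laps, i.e. after lcm(3, 21) = 21 in-shuffles.

21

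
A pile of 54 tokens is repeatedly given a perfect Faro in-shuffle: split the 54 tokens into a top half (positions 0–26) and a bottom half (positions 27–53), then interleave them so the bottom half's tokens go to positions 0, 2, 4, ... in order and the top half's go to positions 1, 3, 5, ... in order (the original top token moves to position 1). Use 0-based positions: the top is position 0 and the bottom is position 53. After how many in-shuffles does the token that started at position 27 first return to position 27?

Follow position 27 under repeated in-shuffles:
27 → 0 → 1 → 3 → 7 → 15 → 31 → 8 → 17 → 35 → 16 → 33 → 12 → 25 → 51 → 48 → 42 → 30 → 6 → 13 → 27
It first returns after 20 in-shuffles.

20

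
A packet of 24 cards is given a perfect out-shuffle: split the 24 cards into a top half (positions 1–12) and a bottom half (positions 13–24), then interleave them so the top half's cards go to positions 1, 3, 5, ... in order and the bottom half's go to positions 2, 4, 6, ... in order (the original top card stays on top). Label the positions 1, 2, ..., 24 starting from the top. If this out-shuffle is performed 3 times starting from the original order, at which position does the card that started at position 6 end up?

18

Track the card's position through each out-shuffle:
6 → 11 → 21 → 18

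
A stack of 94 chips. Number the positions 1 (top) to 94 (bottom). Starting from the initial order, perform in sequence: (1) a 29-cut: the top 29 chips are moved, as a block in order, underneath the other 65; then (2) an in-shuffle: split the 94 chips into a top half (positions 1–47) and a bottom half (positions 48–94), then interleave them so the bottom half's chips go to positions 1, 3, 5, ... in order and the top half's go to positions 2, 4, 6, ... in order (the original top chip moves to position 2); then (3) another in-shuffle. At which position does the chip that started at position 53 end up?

Track the chip from position 53 forward through each operation:
  after op 1 (cut 29): 53 → 24
  after op 2 (in-shuffle): 24 → 48
  after op 3 (in-shuffle): 48 → 1

1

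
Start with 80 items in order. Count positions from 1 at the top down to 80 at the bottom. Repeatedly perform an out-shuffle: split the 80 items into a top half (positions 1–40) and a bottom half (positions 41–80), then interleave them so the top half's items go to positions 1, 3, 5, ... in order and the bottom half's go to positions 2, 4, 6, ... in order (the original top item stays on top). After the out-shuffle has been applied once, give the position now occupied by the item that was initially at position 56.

Track the item's position through each out-shuffle:
56 → 32

32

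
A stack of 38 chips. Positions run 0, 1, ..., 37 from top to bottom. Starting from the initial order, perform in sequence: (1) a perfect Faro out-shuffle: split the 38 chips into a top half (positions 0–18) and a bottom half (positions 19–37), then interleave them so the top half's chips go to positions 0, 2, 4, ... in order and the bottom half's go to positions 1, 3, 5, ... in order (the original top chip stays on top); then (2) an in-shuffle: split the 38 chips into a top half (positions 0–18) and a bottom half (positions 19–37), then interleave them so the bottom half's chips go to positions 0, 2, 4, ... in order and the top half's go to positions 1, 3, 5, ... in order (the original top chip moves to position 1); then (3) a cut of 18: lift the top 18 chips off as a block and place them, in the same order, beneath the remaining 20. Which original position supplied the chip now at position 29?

Undo the operations in reverse order, starting from position 29:
  undo op 3 (cut 18): 29 ← 9
  undo op 2 (in-shuffle, from top half): 9 ← 4
  undo op 1 (out-shuffle, from top half): 4 ← 2
So the chip at position 29 came from original position 2.

2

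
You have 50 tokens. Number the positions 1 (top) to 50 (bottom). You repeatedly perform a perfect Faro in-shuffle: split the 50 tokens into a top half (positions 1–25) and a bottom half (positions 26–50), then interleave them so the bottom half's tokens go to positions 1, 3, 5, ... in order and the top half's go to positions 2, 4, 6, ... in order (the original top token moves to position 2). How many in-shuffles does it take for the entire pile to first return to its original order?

The in-shuffle permutes the 50 positions with cycle lengths [2, 8, 8, 8, 8, 8, 8].
Every token is home exactly when every cycle has completed a whole number of laps, i.e. after lcm(2, 8) = 8 in-shuffles.

8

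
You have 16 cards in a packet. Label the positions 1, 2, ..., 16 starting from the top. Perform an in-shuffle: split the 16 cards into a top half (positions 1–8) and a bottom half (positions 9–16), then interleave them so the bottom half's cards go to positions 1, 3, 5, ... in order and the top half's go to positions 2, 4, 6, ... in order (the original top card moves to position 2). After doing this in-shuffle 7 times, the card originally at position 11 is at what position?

14

Track the card's position through each in-shuffle:
11 → 5 → 10 → 3 → 6 → 12 → 7 → 14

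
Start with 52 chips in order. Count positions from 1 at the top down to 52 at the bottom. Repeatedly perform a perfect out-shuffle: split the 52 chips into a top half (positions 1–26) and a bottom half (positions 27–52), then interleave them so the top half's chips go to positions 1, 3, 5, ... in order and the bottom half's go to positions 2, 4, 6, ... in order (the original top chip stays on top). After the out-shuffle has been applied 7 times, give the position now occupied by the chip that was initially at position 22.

Track the chip's position through each out-shuffle:
22 → 43 → 34 → 16 → 31 → 10 → 19 → 37

37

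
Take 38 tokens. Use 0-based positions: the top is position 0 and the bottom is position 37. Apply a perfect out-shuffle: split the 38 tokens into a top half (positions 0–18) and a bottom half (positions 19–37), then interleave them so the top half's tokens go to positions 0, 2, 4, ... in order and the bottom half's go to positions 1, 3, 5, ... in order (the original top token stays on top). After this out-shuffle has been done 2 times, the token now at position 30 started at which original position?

26

Work backwards from position 30, undoing one out-shuffle at a time:
30 ← 15 ← 26
So the token now at position 30 started at position 26.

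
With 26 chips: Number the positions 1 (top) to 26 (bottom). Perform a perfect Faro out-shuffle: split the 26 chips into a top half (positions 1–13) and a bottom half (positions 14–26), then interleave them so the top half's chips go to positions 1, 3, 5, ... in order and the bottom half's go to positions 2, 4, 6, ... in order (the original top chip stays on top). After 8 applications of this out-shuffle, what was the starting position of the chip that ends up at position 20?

Work backwards from position 20, undoing one out-shuffle at a time:
20 ← 23 ← 12 ← 19 ← 10 ← 18 ← 22 ← 24 ← 25
So the chip now at position 20 started at position 25.

25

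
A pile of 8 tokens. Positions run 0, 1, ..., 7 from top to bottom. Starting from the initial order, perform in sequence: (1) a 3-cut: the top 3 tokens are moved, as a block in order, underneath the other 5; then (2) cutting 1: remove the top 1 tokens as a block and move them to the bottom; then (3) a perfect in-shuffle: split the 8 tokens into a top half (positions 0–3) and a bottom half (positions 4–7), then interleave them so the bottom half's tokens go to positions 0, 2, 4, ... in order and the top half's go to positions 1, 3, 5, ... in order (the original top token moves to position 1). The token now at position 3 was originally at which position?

Undo the operations in reverse order, starting from position 3:
  undo op 3 (in-shuffle, from top half): 3 ← 1
  undo op 2 (cut 1): 1 ← 2
  undo op 1 (cut 3): 2 ← 5
So the token at position 3 came from original position 5.

5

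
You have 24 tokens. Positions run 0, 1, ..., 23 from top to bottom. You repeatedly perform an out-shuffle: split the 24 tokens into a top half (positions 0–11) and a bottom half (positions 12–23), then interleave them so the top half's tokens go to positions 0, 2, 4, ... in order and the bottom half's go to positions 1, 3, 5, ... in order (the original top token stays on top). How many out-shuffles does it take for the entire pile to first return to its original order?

11

The out-shuffle permutes the 24 positions with cycle lengths [1, 1, 11, 11].
Every token is home exactly when every cycle has completed a whole number of laps, i.e. after lcm(1, 11) = 11 out-shuffles.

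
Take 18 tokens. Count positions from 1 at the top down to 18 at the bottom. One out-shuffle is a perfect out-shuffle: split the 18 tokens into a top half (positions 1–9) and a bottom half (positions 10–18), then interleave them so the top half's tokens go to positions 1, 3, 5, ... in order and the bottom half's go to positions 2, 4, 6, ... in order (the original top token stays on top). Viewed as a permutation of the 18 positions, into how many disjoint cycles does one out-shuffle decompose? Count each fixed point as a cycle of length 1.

Trace each unvisited position around until it returns:
(1) (2 3 5 9 17 16 14 10) (4 7 13 8 15 12 6 11) (18)
4 cycles in total.

4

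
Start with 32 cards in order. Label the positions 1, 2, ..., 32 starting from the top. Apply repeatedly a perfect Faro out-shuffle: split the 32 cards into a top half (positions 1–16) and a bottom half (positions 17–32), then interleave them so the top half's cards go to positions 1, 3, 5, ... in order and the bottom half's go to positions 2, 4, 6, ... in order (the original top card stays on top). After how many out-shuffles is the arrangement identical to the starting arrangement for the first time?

5

The out-shuffle permutes the 32 positions with cycle lengths [1, 1, 5, 5, 5, 5, 5, 5].
Every card is home exactly when every cycle has completed a whole number of laps, i.e. after lcm(1, 5) = 5 out-shuffles.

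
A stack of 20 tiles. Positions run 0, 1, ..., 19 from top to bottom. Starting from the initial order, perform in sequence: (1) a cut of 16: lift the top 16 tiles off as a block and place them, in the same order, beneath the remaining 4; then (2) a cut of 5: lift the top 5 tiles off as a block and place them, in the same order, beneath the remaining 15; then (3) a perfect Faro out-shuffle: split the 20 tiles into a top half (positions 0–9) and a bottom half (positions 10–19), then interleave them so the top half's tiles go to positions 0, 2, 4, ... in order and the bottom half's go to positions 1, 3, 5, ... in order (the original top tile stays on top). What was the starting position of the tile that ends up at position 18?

Undo the operations in reverse order, starting from position 18:
  undo op 3 (out-shuffle, from top half): 18 ← 9
  undo op 2 (cut 5): 9 ← 14
  undo op 1 (cut 16): 14 ← 10
So the tile at position 18 came from original position 10.

10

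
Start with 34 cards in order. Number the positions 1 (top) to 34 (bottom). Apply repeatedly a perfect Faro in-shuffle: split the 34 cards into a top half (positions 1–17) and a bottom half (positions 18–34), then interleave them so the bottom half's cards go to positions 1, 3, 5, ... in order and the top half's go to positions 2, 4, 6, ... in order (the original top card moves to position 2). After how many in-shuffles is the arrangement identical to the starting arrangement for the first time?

12

The in-shuffle permutes the 34 positions with cycle lengths [3, 3, 4, 12, 12].
Every card is home exactly when every cycle has completed a whole number of laps, i.e. after lcm(3, 4, 12) = 12 in-shuffles.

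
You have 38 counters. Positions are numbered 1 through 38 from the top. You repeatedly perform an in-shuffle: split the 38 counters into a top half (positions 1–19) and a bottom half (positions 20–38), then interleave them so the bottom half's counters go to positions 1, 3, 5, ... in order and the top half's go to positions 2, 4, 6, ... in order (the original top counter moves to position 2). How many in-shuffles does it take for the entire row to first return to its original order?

The in-shuffle permutes the 38 positions with cycle lengths [2, 12, 12, 12].
Every counter is home exactly when every cycle has completed a whole number of laps, i.e. after lcm(2, 12) = 12 in-shuffles.

12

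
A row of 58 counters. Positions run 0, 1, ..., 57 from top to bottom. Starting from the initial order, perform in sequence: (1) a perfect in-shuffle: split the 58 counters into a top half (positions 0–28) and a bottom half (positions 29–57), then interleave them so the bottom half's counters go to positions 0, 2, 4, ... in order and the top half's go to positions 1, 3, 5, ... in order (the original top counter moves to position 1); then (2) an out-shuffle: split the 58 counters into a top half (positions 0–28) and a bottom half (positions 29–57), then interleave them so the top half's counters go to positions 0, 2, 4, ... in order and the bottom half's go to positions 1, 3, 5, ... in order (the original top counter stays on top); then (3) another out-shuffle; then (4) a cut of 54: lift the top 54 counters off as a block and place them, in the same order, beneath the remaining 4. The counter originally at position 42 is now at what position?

51

Track the counter from position 42 forward through each operation:
  after op 1 (in-shuffle): 42 → 26
  after op 2 (out-shuffle): 26 → 52
  after op 3 (out-shuffle): 52 → 47
  after op 4 (cut 54): 47 → 51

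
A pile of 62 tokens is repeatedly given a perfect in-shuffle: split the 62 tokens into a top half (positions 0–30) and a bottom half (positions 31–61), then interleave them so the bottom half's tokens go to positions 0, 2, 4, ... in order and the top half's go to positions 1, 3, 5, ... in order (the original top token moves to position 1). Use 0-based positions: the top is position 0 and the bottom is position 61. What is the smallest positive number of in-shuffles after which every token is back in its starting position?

The in-shuffle permutes the 62 positions with cycle lengths [2, 3, 3, 6, 6, 6, 6, 6, 6, 6, 6, 6].
Every token is home exactly when every cycle has completed a whole number of laps, i.e. after lcm(2, 3, 6) = 6 in-shuffles.

6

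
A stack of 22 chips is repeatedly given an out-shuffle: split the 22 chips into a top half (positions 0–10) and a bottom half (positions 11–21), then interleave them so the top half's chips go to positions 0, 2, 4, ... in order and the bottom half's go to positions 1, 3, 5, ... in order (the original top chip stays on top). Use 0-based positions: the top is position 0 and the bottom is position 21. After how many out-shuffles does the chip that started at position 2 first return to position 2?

6

Follow position 2 under repeated out-shuffles:
2 → 4 → 8 → 16 → 11 → 1 → 2
It first returns after 6 out-shuffles.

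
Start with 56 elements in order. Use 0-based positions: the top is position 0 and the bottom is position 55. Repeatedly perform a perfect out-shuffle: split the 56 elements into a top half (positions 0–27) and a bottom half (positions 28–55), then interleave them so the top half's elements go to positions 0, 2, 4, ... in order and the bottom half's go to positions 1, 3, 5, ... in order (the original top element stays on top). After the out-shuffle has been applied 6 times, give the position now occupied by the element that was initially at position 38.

Track the element's position through each out-shuffle:
38 → 21 → 42 → 29 → 3 → 6 → 12

12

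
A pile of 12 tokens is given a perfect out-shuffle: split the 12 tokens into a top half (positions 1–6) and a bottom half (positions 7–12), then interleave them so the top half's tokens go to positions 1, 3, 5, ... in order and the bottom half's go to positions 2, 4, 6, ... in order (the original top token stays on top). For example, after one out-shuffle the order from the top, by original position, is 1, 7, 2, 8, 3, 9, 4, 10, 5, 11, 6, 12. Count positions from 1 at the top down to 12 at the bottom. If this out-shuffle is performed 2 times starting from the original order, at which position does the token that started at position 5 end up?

Track the token's position through each out-shuffle:
5 → 9 → 6

6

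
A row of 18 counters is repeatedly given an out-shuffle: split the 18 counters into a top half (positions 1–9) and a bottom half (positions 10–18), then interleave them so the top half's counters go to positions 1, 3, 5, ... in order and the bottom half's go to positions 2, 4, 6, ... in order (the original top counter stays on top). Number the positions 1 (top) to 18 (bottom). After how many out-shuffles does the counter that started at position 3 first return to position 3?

Follow position 3 under repeated out-shuffles:
3 → 5 → 9 → 17 → 16 → 14 → 10 → 2 → 3
It first returns after 8 out-shuffles.

8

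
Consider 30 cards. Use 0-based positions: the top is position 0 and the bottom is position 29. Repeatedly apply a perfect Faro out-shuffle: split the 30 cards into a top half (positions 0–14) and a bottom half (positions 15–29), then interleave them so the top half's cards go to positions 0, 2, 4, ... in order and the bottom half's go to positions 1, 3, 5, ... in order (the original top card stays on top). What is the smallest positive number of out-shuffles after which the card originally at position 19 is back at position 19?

28

Follow position 19 under repeated out-shuffles:
19 → 9 → 18 → 7 → 14 → 28 → 27 → 25 → ... → 19 (length 28)
It first returns after 28 out-shuffles.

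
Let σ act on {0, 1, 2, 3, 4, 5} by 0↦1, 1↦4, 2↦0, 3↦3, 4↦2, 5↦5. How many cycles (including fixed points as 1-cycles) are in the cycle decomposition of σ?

3

Cycle decomposition: (0 1 4 2) (3) (5).
3 cycles.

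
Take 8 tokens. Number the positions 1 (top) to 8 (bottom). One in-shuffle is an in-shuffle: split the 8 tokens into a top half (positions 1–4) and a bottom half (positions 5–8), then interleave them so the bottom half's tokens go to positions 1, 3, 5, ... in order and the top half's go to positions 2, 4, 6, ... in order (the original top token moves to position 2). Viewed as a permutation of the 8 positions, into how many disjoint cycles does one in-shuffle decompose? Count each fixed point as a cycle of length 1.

2

Trace each unvisited position around until it returns:
(1 2 4 8 7 5) (3 6)
2 cycles in total.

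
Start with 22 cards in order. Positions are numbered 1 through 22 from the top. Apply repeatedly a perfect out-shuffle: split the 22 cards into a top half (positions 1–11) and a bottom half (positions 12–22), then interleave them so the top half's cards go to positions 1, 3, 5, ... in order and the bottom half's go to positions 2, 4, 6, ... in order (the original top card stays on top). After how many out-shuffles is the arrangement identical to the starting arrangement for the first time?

The out-shuffle permutes the 22 positions with cycle lengths [1, 1, 2, 3, 3, 6, 6].
Every card is home exactly when every cycle has completed a whole number of laps, i.e. after lcm(1, 2, 3, 6) = 6 out-shuffles.

6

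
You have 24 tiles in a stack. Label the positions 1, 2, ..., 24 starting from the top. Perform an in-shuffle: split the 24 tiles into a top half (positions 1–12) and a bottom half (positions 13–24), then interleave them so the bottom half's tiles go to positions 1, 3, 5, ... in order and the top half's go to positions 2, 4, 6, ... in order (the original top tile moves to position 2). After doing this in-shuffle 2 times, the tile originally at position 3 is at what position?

12

Track the tile's position through each in-shuffle:
3 → 6 → 12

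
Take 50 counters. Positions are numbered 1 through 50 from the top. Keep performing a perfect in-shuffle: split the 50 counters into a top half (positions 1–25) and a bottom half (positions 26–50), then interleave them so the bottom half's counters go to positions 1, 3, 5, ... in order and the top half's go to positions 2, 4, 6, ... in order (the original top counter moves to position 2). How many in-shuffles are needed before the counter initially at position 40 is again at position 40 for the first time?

8

Follow position 40 under repeated in-shuffles:
40 → 29 → 7 → 14 → 28 → 5 → 10 → 20 → 40
It first returns after 8 in-shuffles.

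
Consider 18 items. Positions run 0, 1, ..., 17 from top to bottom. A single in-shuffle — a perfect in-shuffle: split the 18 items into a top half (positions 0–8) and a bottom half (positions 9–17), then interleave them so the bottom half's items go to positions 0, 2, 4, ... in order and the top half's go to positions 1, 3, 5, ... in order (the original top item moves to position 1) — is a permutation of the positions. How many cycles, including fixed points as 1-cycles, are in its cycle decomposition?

1

Trace each unvisited position around until it returns:
(0 1 3 7 15 12 ... len 18)
1 cycle in total.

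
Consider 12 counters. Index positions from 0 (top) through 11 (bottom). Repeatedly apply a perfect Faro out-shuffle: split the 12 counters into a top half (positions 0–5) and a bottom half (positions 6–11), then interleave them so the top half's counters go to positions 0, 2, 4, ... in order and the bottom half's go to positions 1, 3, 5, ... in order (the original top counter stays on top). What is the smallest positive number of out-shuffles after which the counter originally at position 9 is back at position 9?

10

Follow position 9 under repeated out-shuffles:
9 → 7 → 3 → 6 → 1 → 2 → 4 → 8 → 5 → 10 → 9
It first returns after 10 out-shuffles.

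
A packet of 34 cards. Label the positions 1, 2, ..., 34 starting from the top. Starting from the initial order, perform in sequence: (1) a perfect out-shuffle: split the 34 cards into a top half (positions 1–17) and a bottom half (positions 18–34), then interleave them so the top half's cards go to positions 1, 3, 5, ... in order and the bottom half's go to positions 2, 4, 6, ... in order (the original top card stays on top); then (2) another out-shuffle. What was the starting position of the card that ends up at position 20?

Undo the operations in reverse order, starting from position 20:
  undo op 2 (out-shuffle, from bottom half): 20 ← 27
  undo op 1 (out-shuffle, from top half): 27 ← 14
So the card at position 20 came from original position 14.

14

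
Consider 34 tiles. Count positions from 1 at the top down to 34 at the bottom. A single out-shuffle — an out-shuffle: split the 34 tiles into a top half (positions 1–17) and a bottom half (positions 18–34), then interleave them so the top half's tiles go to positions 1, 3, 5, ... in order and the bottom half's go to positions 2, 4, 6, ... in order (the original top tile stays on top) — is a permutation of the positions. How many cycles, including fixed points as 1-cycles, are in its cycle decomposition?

6

Trace each unvisited position around until it returns:
(1) (2 3 5 9 17 33 32 30 26 18) (4 7 13 25 16 31 28 22 10 19) (6 11 21 8 15 29 24 14 27 20) (12 23) (34)
6 cycles in total.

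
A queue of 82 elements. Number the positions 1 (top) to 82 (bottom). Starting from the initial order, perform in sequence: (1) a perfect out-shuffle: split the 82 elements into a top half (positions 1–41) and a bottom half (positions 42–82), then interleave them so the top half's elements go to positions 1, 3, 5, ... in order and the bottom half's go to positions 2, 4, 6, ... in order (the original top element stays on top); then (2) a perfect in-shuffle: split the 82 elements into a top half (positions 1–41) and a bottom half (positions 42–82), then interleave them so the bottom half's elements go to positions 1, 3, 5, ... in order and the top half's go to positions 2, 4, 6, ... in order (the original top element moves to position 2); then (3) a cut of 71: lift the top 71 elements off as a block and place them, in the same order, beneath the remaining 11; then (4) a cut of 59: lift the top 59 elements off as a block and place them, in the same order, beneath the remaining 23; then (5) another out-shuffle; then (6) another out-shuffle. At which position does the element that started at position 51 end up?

Track the element from position 51 forward through each operation:
  after op 1 (out-shuffle): 51 → 20
  after op 2 (in-shuffle): 20 → 40
  after op 3 (cut 71): 40 → 51
  after op 4 (cut 59): 51 → 74
  after op 5 (out-shuffle): 74 → 66
  after op 6 (out-shuffle): 66 → 50

50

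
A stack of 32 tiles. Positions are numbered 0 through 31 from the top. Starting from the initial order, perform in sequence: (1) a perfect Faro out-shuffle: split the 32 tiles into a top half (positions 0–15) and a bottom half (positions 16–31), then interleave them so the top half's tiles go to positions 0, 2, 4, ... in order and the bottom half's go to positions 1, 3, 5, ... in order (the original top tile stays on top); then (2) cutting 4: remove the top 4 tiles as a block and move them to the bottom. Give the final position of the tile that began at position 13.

22

Track the tile from position 13 forward through each operation:
  after op 1 (out-shuffle): 13 → 26
  after op 2 (cut 4): 26 → 22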